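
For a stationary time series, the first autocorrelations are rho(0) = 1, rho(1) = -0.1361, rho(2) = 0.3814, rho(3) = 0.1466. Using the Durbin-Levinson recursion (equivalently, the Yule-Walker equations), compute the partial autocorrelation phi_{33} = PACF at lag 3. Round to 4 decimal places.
\phi_{33} = 0.2710

The PACF at lag k is phi_{kk}, the last component of the solution
to the Yule-Walker system G_k phi = r_k where
  (G_k)_{ij} = rho(|i - j|), (r_k)_i = rho(i), i,j = 1..k.
Equivalently, Durbin-Levinson gives phi_{kk} iteratively:
  phi_{11} = rho(1)
  phi_{kk} = [rho(k) - sum_{j=1..k-1} phi_{k-1,j} rho(k-j)]
            / [1 - sum_{j=1..k-1} phi_{k-1,j} rho(j)],
  phi_{k,j} = phi_{k-1,j} - phi_{kk} phi_{k-1,k-j},  j = 1..k-1.
Step k = 1:
  phi_11 = rho(1) = -0.1361.
Step k = 2:
  phi_22 = [rho(2) - phi_11 rho(1)] / [1 - phi_11 rho(1)] = [0.3814 - (-0.1361)(-0.1361)] / [1 - (-0.1361)(-0.1361)]
         = 0.36287679 / 0.98147679 = 0.369725.
  Update: phi_21 = phi_11 - phi_22 phi_11 = -0.1361 - (0.369725)(-0.1361) = -0.08578.
Step k = 3:
  phi_33 = [rho(3) - phi_21 rho(2) - phi_22 rho(1)] / [1 - phi_21 rho(1) - phi_22 rho(2)]
    numerator   = 0.1466 - (-0.08578)(0.3814) - (0.369725)(-0.1361) = 0.22963625
    denominator = 1 - (-0.08578)(-0.1361) - (0.369725)(0.3814) = 0.84731206
  phi_33 = 0.22963625 / 0.84731206 = 0.271.
Therefore phi_{33} = 0.2710.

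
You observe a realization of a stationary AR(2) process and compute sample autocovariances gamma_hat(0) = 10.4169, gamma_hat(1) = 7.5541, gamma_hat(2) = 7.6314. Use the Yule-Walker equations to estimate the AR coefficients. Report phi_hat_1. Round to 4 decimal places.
\hat\phi_{1} = 0.4090

The Yule-Walker equations for an AR(p) process read, in matrix form,
  Gamma_p phi = r_p,   with   (Gamma_p)_{ij} = gamma(|i - j|),
                       (r_p)_i = gamma(i),   i,j = 1..p.
Substitute the sample gammas (Toeplitz matrix and right-hand side of size 2):
  Gamma_p = [[10.4169, 7.5541], [7.5541, 10.4169]]
  r_p     = [7.5541, 7.6314]
Written out:
  10.4169 phi_1 + 7.5541 phi_2 = 7.5541
  7.5541 phi_1 + 10.4169 phi_2 = 7.6314
Solve by Cramer's rule:
  det = gamma(0)^2 - gamma(1)^2 = (10.4169)^2 - (7.5541)^2 = 108.51180561 - 57.06442681 = 51.4473788
  phi_hat_1 = [gamma(1) gamma(0) - gamma(1) gamma(2)] / det = [(7.5541)(10.4169) - (7.5541)(7.6314)] / 51.4473788 = 21.04194555 / 51.4473788 = 0.409
  phi_hat_2 = [gamma(0) gamma(2) - gamma(1)^2] / det = [(10.4169)(7.6314) - (7.5541)^2] / 51.4473788 = 22.43110385 / 51.4473788 = 0.436
So phi_hat = [0.4090, 0.4360].
Therefore phi_hat_1 = 0.4090.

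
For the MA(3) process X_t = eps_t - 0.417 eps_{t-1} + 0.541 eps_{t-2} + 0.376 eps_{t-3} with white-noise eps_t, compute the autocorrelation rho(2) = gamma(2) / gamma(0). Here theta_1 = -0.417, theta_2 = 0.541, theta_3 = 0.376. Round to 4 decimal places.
\rho(2) = 0.2389

For an MA(q) process with theta_0 = 1, the autocovariance is
  gamma(k) = sigma^2 * sum_{i=0..q-k} theta_i * theta_{i+k},
and rho(k) = gamma(k) / gamma(0). Sigma^2 cancels.
  numerator   = (1)*(0.541) + (-0.417)*(0.376) = 0.384208.
  denominator = (1)^2 + (-0.417)^2 + (0.541)^2 + (0.376)^2 = 1.607946.
  rho(2) = 0.384208 / 1.607946 = 0.2389.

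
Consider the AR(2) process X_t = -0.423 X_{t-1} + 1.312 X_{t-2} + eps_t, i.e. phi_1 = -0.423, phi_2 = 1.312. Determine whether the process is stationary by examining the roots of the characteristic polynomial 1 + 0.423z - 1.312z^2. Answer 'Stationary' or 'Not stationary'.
\text{Not stationary}

The AR(p) characteristic polynomial is P(z) = 1 + 0.423z - 1.312z^2.
Stationarity requires all roots to lie outside the unit circle, i.e. |z| > 1 for every root.
Set 1 + (0.423) z + (-1.312) z^2 = 0, i.e. a z^2 + b z + c = 0 with a = -1.312, b = 0.423, c = 1.
Discriminant D = b^2 - 4ac = (0.423)^2 - 4*(-1.312)*1 = 0.178929 - (-5.248) = 5.426929.
D >= 0, so the roots are real: z = (-b +/- sqrt(D)) / (2a) = (-0.423 +/- 2.329577) / (-2.624).
  z_1 = (-0.423 + 2.329577) / (-2.624) = -0.7266,   |z_1| = 0.7266.
  z_2 = (-0.423 - 2.329577) / (-2.624) = 1.049,   |z_2| = 1.049.
Moduli of all roots: 0.7266, 1.0490.
All moduli strictly greater than 1? No.
Verdict: Not stationary.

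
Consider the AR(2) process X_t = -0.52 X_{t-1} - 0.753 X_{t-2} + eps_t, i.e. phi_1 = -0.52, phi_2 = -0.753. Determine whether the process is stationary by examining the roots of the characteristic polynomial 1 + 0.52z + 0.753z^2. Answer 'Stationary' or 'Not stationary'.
\text{Stationary}

The AR(p) characteristic polynomial is P(z) = 1 + 0.52z + 0.753z^2.
Stationarity requires all roots to lie outside the unit circle, i.e. |z| > 1 for every root.
Set 1 + (0.52) z + (0.753) z^2 = 0, i.e. a z^2 + b z + c = 0 with a = 0.753, b = 0.52, c = 1.
Discriminant D = b^2 - 4ac = (0.52)^2 - 4*(0.753)*1 = 0.2704 - (3.012) = -2.7416.
D < 0, so the roots are the complex-conjugate pair z = (-b +/- i sqrt(-D)) / (2a) = -0.3453 +/- 1.0995i.
For a conjugate pair |z|^2 = z * conj(z) = (product of roots) = c/a = 1/(0.753) = 1.328021, so |z| = sqrt(1.328021) = 1.1524 for both roots.
Moduli of all roots: 1.1524, 1.1524.
All moduli strictly greater than 1? Yes.
Verdict: Stationary.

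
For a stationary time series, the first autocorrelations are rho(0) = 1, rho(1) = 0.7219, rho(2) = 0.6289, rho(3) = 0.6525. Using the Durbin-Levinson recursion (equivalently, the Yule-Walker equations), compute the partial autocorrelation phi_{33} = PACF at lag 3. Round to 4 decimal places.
\phi_{33} = 0.3040

The PACF at lag k is phi_{kk}, the last component of the solution
to the Yule-Walker system G_k phi = r_k where
  (G_k)_{ij} = rho(|i - j|), (r_k)_i = rho(i), i,j = 1..k.
Equivalently, Durbin-Levinson gives phi_{kk} iteratively:
  phi_{11} = rho(1)
  phi_{kk} = [rho(k) - sum_{j=1..k-1} phi_{k-1,j} rho(k-j)]
            / [1 - sum_{j=1..k-1} phi_{k-1,j} rho(j)],
  phi_{k,j} = phi_{k-1,j} - phi_{kk} phi_{k-1,k-j},  j = 1..k-1.
Step k = 1:
  phi_11 = rho(1) = 0.7219.
Step k = 2:
  phi_22 = [rho(2) - phi_11 rho(1)] / [1 - phi_11 rho(1)] = [0.6289 - (0.7219)(0.7219)] / [1 - (0.7219)(0.7219)]
         = 0.10776039 / 0.47886039 = 0.225035.
  Update: phi_21 = phi_11 - phi_22 phi_11 = 0.7219 - (0.225035)(0.7219) = 0.559447.
Step k = 3:
  phi_33 = [rho(3) - phi_21 rho(2) - phi_22 rho(1)] / [1 - phi_21 rho(1) - phi_22 rho(2)]
    numerator   = 0.6525 - (0.559447)(0.6289) - (0.225035)(0.7219) = 0.13821084
    denominator = 1 - (0.559447)(0.7219) - (0.225035)(0.6289) = 0.45461052
  phi_33 = 0.13821084 / 0.45461052 = 0.304.
Therefore phi_{33} = 0.3040.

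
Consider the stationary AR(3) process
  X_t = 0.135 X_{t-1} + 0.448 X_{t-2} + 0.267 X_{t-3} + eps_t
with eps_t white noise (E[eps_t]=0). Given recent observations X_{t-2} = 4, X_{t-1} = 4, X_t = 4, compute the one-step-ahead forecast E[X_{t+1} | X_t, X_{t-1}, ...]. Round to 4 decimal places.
E[X_{t+1} \mid \mathcal F_t] = 3.4000

For an AR(p) model X_t = c + sum_i phi_i X_{t-i} + eps_t, the
one-step-ahead conditional mean is
  E[X_{t+1} | X_t, ...] = c + sum_i phi_i X_{t+1-i}.
Substitute known values:
  E[X_{t+1} | ...] = (0.135) * (4) + (0.448) * (4) + (0.267) * (4)
                   = 3.4000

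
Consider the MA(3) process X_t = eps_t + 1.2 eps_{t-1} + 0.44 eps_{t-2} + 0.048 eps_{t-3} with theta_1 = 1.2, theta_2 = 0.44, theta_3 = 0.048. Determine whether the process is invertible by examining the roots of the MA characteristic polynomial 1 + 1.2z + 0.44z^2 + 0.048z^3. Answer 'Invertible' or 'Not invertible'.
\text{Invertible}

The MA(q) characteristic polynomial is P(z) = 1 + 1.2z + 0.44z^2 + 0.048z^3.
Invertibility requires all roots to lie outside the unit circle, i.e. |z| > 1 for every root.
Degree 3: look for a simple real root z0 first, then factor out (1 - z/z0) and solve the remaining quadratic.
Testing z0 = -5: P(-5) = 1 + (1.2)(-5) + (0.44)(-5)^2 + (0.048)(-5)^3
  = 1 + (-6) + (11) + (-6) = 0.  So z_0 = -5 is a root, |z_0| = 5.
Divide out the factor (1 + 0.2 z) = (1 - z/z0) (since 1/z0 = -0.2):
  P(z) = (1 + 0.2 z)(1 + (1) z + (0.24) z^2)
  [check: z-coef 1 - (-0.2) = 1.2; z^2-coef 0.24 - (-0.2)(1) = 0.44; z^3-coef -(-0.2)(0.24) = 0.048.]
Remaining roots from the quadratic factor 1 + (1) z + (0.24) z^2:
  Set 1 + (1) z + (0.24) z^2 = 0, i.e. a z^2 + b z + c = 0 with a = 0.24, b = 1, c = 1.
  Discriminant D = b^2 - 4ac = (1)^2 - 4*(0.24)*1 = 1 - (0.96) = 0.04.
  D >= 0, so the roots are real: z = (-b +/- sqrt(D)) / (2a) = (-1 +/- 0.2) / (0.48).
    z_1 = (-1 + 0.2) / (0.48) = -1.6667,   |z_1| = 1.6667.
    z_2 = (-1 - 0.2) / (0.48) = -2.5,   |z_2| = 2.5.
Moduli of all roots: 5.0000, 1.6667, 2.5000.
All moduli strictly greater than 1? Yes.
Verdict: Invertible.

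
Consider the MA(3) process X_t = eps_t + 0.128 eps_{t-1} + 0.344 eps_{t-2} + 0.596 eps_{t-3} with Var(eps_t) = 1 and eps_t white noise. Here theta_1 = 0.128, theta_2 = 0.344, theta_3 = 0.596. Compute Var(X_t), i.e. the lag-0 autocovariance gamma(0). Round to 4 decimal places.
\gamma(0) = 1.4899

For an MA(q) process X_t = eps_t + sum_i theta_i eps_{t-i} with
Var(eps_t) = sigma^2, the variance is
  gamma(0) = sigma^2 * (1 + sum_i theta_i^2).
  sum_i theta_i^2 = (0.128)^2 + (0.344)^2 + (0.596)^2 = 0.016384 + 0.118336 + 0.355216 = 0.489936.
  gamma(0) = 1 * (1 + 0.489936) = 1 * 1.489936 = 1.489936, which rounds to 1.4899.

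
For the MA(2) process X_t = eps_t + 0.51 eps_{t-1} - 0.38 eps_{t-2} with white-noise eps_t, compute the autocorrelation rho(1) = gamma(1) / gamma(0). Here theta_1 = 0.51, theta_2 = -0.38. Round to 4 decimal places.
\rho(1) = 0.2251

For an MA(q) process with theta_0 = 1, the autocovariance is
  gamma(k) = sigma^2 * sum_{i=0..q-k} theta_i * theta_{i+k},
and rho(k) = gamma(k) / gamma(0). Sigma^2 cancels.
  numerator   = (1)*(0.51) + (0.51)*(-0.38) = 0.3162.
  denominator = (1)^2 + (0.51)^2 + (-0.38)^2 = 1.4045.
  rho(1) = 0.3162 / 1.4045 = 0.2251.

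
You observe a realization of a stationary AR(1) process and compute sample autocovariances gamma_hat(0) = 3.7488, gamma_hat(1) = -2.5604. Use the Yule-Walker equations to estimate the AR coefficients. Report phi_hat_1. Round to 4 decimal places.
\hat\phi_{1} = -0.6830

The Yule-Walker equations for an AR(p) process read, in matrix form,
  Gamma_p phi = r_p,   with   (Gamma_p)_{ij} = gamma(|i - j|),
                       (r_p)_i = gamma(i),   i,j = 1..p.
Substitute the sample gammas (Toeplitz matrix and right-hand side of size 1):
  Gamma_p = [[3.7488]]
  r_p     = [-2.5604]
With p = 1 this is the single equation gamma(0) phi_1 = gamma(1):
  phi_hat_1 = gamma(1) / gamma(0) = -2.5604 / 3.7488 = -0.6830.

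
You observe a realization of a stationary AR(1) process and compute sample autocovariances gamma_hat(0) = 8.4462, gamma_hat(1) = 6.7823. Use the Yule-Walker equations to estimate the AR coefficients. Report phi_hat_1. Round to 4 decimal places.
\hat\phi_{1} = 0.8030

The Yule-Walker equations for an AR(p) process read, in matrix form,
  Gamma_p phi = r_p,   with   (Gamma_p)_{ij} = gamma(|i - j|),
                       (r_p)_i = gamma(i),   i,j = 1..p.
Substitute the sample gammas (Toeplitz matrix and right-hand side of size 1):
  Gamma_p = [[8.4462]]
  r_p     = [6.7823]
With p = 1 this is the single equation gamma(0) phi_1 = gamma(1):
  phi_hat_1 = gamma(1) / gamma(0) = 6.7823 / 8.4462 = 0.8030.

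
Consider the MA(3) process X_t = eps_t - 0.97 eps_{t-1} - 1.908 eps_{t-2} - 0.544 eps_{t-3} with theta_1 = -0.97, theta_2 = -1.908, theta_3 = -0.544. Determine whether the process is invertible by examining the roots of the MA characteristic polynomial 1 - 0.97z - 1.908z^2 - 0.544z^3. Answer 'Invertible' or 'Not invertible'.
\text{Not invertible}

The MA(q) characteristic polynomial is P(z) = 1 - 0.97z - 1.908z^2 - 0.544z^3.
Invertibility requires all roots to lie outside the unit circle, i.e. |z| > 1 for every root.
Degree 3: look for a simple real root z0 first, then factor out (1 - z/z0) and solve the remaining quadratic.
Testing z0 = -2.5: P(-2.5) = 1 + (-0.97)(-2.5) + (-1.908)(-2.5)^2 + (-0.544)(-2.5)^3
  = 1 + (2.425) + (-11.925) + (8.5) = 0.  So z_0 = -2.5 is a root, |z_0| = 2.5.
Divide out the factor (1 + 0.4 z) = (1 - z/z0) (since 1/z0 = -0.4):
  P(z) = (1 + 0.4 z)(1 + (-1.37) z + (-1.36) z^2)
  [check: z-coef -1.37 - (-0.4) = -0.97; z^2-coef -1.36 - (-0.4)(-1.37) = -1.908; z^3-coef -(-0.4)(-1.36) = -0.544.]
Remaining roots from the quadratic factor 1 + (-1.37) z + (-1.36) z^2:
  Set 1 + (-1.37) z + (-1.36) z^2 = 0, i.e. a z^2 + b z + c = 0 with a = -1.36, b = -1.37, c = 1.
  Discriminant D = b^2 - 4ac = (-1.37)^2 - 4*(-1.36)*1 = 1.8769 - (-5.44) = 7.3169.
  D >= 0, so the roots are real: z = (-b +/- sqrt(D)) / (2a) = (1.37 +/- 2.704977) / (-2.72).
    z_1 = (1.37 + 2.704977) / (-2.72) = -1.4982,   |z_1| = 1.4982.
    z_2 = (1.37 - 2.704977) / (-2.72) = 0.4908,   |z_2| = 0.4908.
Moduli of all roots: 2.5000, 1.4982, 0.4908.
All moduli strictly greater than 1? No.
Verdict: Not invertible.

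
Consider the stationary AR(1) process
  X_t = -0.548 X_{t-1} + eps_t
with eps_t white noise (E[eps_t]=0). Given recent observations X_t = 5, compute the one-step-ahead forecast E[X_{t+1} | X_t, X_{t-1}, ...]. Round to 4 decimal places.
E[X_{t+1} \mid \mathcal F_t] = -2.7400

For an AR(p) model X_t = c + sum_i phi_i X_{t-i} + eps_t, the
one-step-ahead conditional mean is
  E[X_{t+1} | X_t, ...] = c + sum_i phi_i X_{t+1-i}.
Substitute known values:
  E[X_{t+1} | ...] = (-0.548) * (5)
                   = -2.7400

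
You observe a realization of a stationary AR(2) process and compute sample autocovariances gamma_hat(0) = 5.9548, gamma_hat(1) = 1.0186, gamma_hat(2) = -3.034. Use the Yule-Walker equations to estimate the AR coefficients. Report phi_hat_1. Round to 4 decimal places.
\hat\phi_{1} = 0.2660

The Yule-Walker equations for an AR(p) process read, in matrix form,
  Gamma_p phi = r_p,   with   (Gamma_p)_{ij} = gamma(|i - j|),
                       (r_p)_i = gamma(i),   i,j = 1..p.
Substitute the sample gammas (Toeplitz matrix and right-hand side of size 2):
  Gamma_p = [[5.9548, 1.0186], [1.0186, 5.9548]]
  r_p     = [1.0186, -3.034]
Written out:
  5.9548 phi_1 + 1.0186 phi_2 = 1.0186
  1.0186 phi_1 + 5.9548 phi_2 = -3.034
Solve by Cramer's rule:
  det = gamma(0)^2 - gamma(1)^2 = (5.9548)^2 - (1.0186)^2 = 35.45964304 - 1.03754596 = 34.42209708
  phi_hat_1 = [gamma(1) gamma(0) - gamma(1) gamma(2)] / det = [(1.0186)(5.9548) - (1.0186)(-3.034)] / 34.42209708 = 9.15599168 / 34.42209708 = 0.266
  phi_hat_2 = [gamma(0) gamma(2) - gamma(1)^2] / det = [(5.9548)(-3.034) - (1.0186)^2] / 34.42209708 = -19.10440916 / 34.42209708 = -0.555
So phi_hat = [0.2660, -0.5550].
Therefore phi_hat_1 = 0.2660.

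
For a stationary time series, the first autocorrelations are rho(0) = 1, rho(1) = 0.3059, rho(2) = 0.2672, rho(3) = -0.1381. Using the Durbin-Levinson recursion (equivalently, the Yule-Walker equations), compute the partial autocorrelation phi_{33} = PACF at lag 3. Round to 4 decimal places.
\phi_{33} = -0.3009

The PACF at lag k is phi_{kk}, the last component of the solution
to the Yule-Walker system G_k phi = r_k where
  (G_k)_{ij} = rho(|i - j|), (r_k)_i = rho(i), i,j = 1..k.
Equivalently, Durbin-Levinson gives phi_{kk} iteratively:
  phi_{11} = rho(1)
  phi_{kk} = [rho(k) - sum_{j=1..k-1} phi_{k-1,j} rho(k-j)]
            / [1 - sum_{j=1..k-1} phi_{k-1,j} rho(j)],
  phi_{k,j} = phi_{k-1,j} - phi_{kk} phi_{k-1,k-j},  j = 1..k-1.
Step k = 1:
  phi_11 = rho(1) = 0.3059.
Step k = 2:
  phi_22 = [rho(2) - phi_11 rho(1)] / [1 - phi_11 rho(1)] = [0.2672 - (0.3059)(0.3059)] / [1 - (0.3059)(0.3059)]
         = 0.17362519 / 0.90642519 = 0.191549.
  Update: phi_21 = phi_11 - phi_22 phi_11 = 0.3059 - (0.191549)(0.3059) = 0.247305.
Step k = 3:
  phi_33 = [rho(3) - phi_21 rho(2) - phi_22 rho(1)] / [1 - phi_21 rho(1) - phi_22 rho(2)]
    numerator   = -0.1381 - (0.247305)(0.2672) - (0.191549)(0.3059) = -0.26277486
    denominator = 1 - (0.247305)(0.3059) - (0.191549)(0.2672) = 0.87316739
  phi_33 = -0.26277486 / 0.87316739 = -0.3009.
Therefore phi_{33} = -0.3009.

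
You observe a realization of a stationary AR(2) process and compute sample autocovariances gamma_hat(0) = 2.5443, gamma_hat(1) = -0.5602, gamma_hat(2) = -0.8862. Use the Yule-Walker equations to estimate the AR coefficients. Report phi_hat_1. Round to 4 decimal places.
\hat\phi_{1} = -0.3120

The Yule-Walker equations for an AR(p) process read, in matrix form,
  Gamma_p phi = r_p,   with   (Gamma_p)_{ij} = gamma(|i - j|),
                       (r_p)_i = gamma(i),   i,j = 1..p.
Substitute the sample gammas (Toeplitz matrix and right-hand side of size 2):
  Gamma_p = [[2.5443, -0.5602], [-0.5602, 2.5443]]
  r_p     = [-0.5602, -0.8862]
Written out:
  2.5443 phi_1 - 0.5602 phi_2 = -0.5602
  -0.5602 phi_1 + 2.5443 phi_2 = -0.8862
Solve by Cramer's rule:
  det = gamma(0)^2 - gamma(1)^2 = (2.5443)^2 - (-0.5602)^2 = 6.47346249 - 0.31382404 = 6.15963845
  phi_hat_1 = [gamma(1) gamma(0) - gamma(1) gamma(2)] / det = [(-0.5602)(2.5443) - (-0.5602)(-0.8862)] / 6.15963845 = -1.9217661 / 6.15963845 = -0.312
  phi_hat_2 = [gamma(0) gamma(2) - gamma(1)^2] / det = [(2.5443)(-0.8862) - (-0.5602)^2] / 6.15963845 = -2.5685827 / 6.15963845 = -0.417
So phi_hat = [-0.3120, -0.4170].
Therefore phi_hat_1 = -0.3120.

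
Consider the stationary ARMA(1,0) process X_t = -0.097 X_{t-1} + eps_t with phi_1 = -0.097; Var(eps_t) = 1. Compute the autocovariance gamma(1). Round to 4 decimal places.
\gamma(1) = -0.0979

Multiply the model equation by X_{t-k} and take expectations. With theta_0 = psi_0 = 1 and psi_j the MA(infinity) weights, this gives
  gamma(k) - sum_i phi_i gamma(k-i) = c_k,
  c_k = sigma^2 * sum_{j=k..q} theta_j psi_{j-k}   (c_k = 0 for k > q),
using gamma(-m) = gamma(m).
Pure AR (q = 0): c_0 = sigma^2 = 1, c_k = 0 for k >= 1.
Equations for k = 0 and k = 1 (AR order 1):
  gamma(0) = phi_1 gamma(1) + c_0
  gamma(1) = phi_1 gamma(0) + c_1
Substituting the second into the first: gamma(0) (1 - phi_1^2) = c_0 + phi_1 c_1, so
  gamma(0) = c_0 / (1 - phi_1^2) = 1 / (1 - (-0.097)^2) = 1 / 0.990591 = 1.009498.
  gamma(1) = phi_1 gamma(0) = (-0.097)(1.009498) = -0.097921.
Therefore gamma(1) = -0.0979 (to 4 decimal places).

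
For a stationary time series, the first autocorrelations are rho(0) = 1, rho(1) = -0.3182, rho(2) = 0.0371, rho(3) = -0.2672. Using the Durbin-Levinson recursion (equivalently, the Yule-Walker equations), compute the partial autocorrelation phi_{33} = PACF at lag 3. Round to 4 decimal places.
\phi_{33} = -0.3101

The PACF at lag k is phi_{kk}, the last component of the solution
to the Yule-Walker system G_k phi = r_k where
  (G_k)_{ij} = rho(|i - j|), (r_k)_i = rho(i), i,j = 1..k.
Equivalently, Durbin-Levinson gives phi_{kk} iteratively:
  phi_{11} = rho(1)
  phi_{kk} = [rho(k) - sum_{j=1..k-1} phi_{k-1,j} rho(k-j)]
            / [1 - sum_{j=1..k-1} phi_{k-1,j} rho(j)],
  phi_{k,j} = phi_{k-1,j} - phi_{kk} phi_{k-1,k-j},  j = 1..k-1.
Step k = 1:
  phi_11 = rho(1) = -0.3182.
Step k = 2:
  phi_22 = [rho(2) - phi_11 rho(1)] / [1 - phi_11 rho(1)] = [0.0371 - (-0.3182)(-0.3182)] / [1 - (-0.3182)(-0.3182)]
         = -0.06415124 / 0.89874876 = -0.071378.
  Update: phi_21 = phi_11 - phi_22 phi_11 = -0.3182 - (-0.071378)(-0.3182) = -0.340913.
Step k = 3:
  phi_33 = [rho(3) - phi_21 rho(2) - phi_22 rho(1)] / [1 - phi_21 rho(1) - phi_22 rho(2)]
    numerator   = -0.2672 - (-0.340913)(0.0371) - (-0.071378)(-0.3182) = -0.27726475
    denominator = 1 - (-0.340913)(-0.3182) - (-0.071378)(0.0371) = 0.89416975
  phi_33 = -0.27726475 / 0.89416975 = -0.3101.
Therefore phi_{33} = -0.3101.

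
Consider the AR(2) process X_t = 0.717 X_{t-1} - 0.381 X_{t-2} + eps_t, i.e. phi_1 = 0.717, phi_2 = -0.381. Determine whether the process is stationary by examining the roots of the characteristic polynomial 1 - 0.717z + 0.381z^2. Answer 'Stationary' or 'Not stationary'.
\text{Stationary}

The AR(p) characteristic polynomial is P(z) = 1 - 0.717z + 0.381z^2.
Stationarity requires all roots to lie outside the unit circle, i.e. |z| > 1 for every root.
Set 1 + (-0.717) z + (0.381) z^2 = 0, i.e. a z^2 + b z + c = 0 with a = 0.381, b = -0.717, c = 1.
Discriminant D = b^2 - 4ac = (-0.717)^2 - 4*(0.381)*1 = 0.514089 - (1.524) = -1.009911.
D < 0, so the roots are the complex-conjugate pair z = (-b +/- i sqrt(-D)) / (2a) = 0.9409 +/- 1.3188i.
For a conjugate pair |z|^2 = z * conj(z) = (product of roots) = c/a = 1/(0.381) = 2.624672, so |z| = sqrt(2.624672) = 1.6201 for both roots.
Moduli of all roots: 1.6201, 1.6201.
All moduli strictly greater than 1? Yes.
Verdict: Stationary.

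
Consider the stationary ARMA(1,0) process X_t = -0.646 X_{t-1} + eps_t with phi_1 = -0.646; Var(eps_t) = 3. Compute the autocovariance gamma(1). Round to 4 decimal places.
\gamma(1) = -3.3260

Multiply the model equation by X_{t-k} and take expectations. With theta_0 = psi_0 = 1 and psi_j the MA(infinity) weights, this gives
  gamma(k) - sum_i phi_i gamma(k-i) = c_k,
  c_k = sigma^2 * sum_{j=k..q} theta_j psi_{j-k}   (c_k = 0 for k > q),
using gamma(-m) = gamma(m).
Pure AR (q = 0): c_0 = sigma^2 = 3, c_k = 0 for k >= 1.
Equations for k = 0 and k = 1 (AR order 1):
  gamma(0) = phi_1 gamma(1) + c_0
  gamma(1) = phi_1 gamma(0) + c_1
Substituting the second into the first: gamma(0) (1 - phi_1^2) = c_0 + phi_1 c_1, so
  gamma(0) = c_0 / (1 - phi_1^2) = 3 / (1 - (-0.646)^2) = 3 / 0.582684 = 5.148588.
  gamma(1) = phi_1 gamma(0) = (-0.646)(5.148588) = -3.325988.
Therefore gamma(1) = -3.3260 (to 4 decimal places).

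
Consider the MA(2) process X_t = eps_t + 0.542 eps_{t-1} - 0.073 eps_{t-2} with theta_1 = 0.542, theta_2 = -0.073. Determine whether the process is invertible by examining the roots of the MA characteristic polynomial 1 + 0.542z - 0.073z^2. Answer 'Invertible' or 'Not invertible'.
\text{Invertible}

The MA(q) characteristic polynomial is P(z) = 1 + 0.542z - 0.073z^2.
Invertibility requires all roots to lie outside the unit circle, i.e. |z| > 1 for every root.
Set 1 + (0.542) z + (-0.073) z^2 = 0, i.e. a z^2 + b z + c = 0 with a = -0.073, b = 0.542, c = 1.
Discriminant D = b^2 - 4ac = (0.542)^2 - 4*(-0.073)*1 = 0.293764 - (-0.292) = 0.585764.
D >= 0, so the roots are real: z = (-b +/- sqrt(D)) / (2a) = (-0.542 +/- 0.765352) / (-0.146).
  z_1 = (-0.542 + 0.765352) / (-0.146) = -1.5298,   |z_1| = 1.5298.
  z_2 = (-0.542 - 0.765352) / (-0.146) = 8.9545,   |z_2| = 8.9545.
Moduli of all roots: 1.5298, 8.9545.
All moduli strictly greater than 1? Yes.
Verdict: Invertible.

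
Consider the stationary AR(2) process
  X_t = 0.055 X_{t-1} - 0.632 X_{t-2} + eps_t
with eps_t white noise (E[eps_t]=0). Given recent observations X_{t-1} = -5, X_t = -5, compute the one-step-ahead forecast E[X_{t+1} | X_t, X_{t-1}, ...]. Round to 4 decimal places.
E[X_{t+1} \mid \mathcal F_t] = 2.8850

For an AR(p) model X_t = c + sum_i phi_i X_{t-i} + eps_t, the
one-step-ahead conditional mean is
  E[X_{t+1} | X_t, ...] = c + sum_i phi_i X_{t+1-i}.
Substitute known values:
  E[X_{t+1} | ...] = (0.055) * (-5) + (-0.632) * (-5)
                   = 2.8850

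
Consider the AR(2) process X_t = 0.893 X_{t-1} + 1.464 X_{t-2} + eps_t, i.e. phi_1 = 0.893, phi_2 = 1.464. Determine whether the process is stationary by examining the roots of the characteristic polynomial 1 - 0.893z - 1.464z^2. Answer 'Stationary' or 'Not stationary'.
\text{Not stationary}

The AR(p) characteristic polynomial is P(z) = 1 - 0.893z - 1.464z^2.
Stationarity requires all roots to lie outside the unit circle, i.e. |z| > 1 for every root.
Set 1 + (-0.893) z + (-1.464) z^2 = 0, i.e. a z^2 + b z + c = 0 with a = -1.464, b = -0.893, c = 1.
Discriminant D = b^2 - 4ac = (-0.893)^2 - 4*(-1.464)*1 = 0.797449 - (-5.856) = 6.653449.
D >= 0, so the roots are real: z = (-b +/- sqrt(D)) / (2a) = (0.893 +/- 2.579428) / (-2.928).
  z_1 = (0.893 + 2.579428) / (-2.928) = -1.1859,   |z_1| = 1.1859.
  z_2 = (0.893 - 2.579428) / (-2.928) = 0.576,   |z_2| = 0.576.
Moduli of all roots: 1.1859, 0.5760.
All moduli strictly greater than 1? No.
Verdict: Not stationary.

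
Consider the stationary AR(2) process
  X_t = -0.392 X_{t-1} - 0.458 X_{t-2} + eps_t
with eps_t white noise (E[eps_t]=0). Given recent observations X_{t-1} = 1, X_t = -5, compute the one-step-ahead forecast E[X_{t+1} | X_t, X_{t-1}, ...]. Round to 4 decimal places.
E[X_{t+1} \mid \mathcal F_t] = 1.5020

For an AR(p) model X_t = c + sum_i phi_i X_{t-i} + eps_t, the
one-step-ahead conditional mean is
  E[X_{t+1} | X_t, ...] = c + sum_i phi_i X_{t+1-i}.
Substitute known values:
  E[X_{t+1} | ...] = (-0.392) * (-5) + (-0.458) * (1)
                   = 1.5020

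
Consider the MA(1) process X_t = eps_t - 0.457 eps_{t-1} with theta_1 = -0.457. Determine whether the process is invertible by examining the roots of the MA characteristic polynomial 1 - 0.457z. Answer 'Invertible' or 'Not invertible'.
\text{Invertible}

The MA(q) characteristic polynomial is P(z) = 1 - 0.457z.
Invertibility requires all roots to lie outside the unit circle, i.e. |z| > 1 for every root.
This is linear in z: 1 + (-0.457) z = 0  =>  z = -1/(-0.457) = 2.188184,  |z| = 2.188184.
Moduli of all roots: 2.1882.
All moduli strictly greater than 1? Yes.
Verdict: Invertible.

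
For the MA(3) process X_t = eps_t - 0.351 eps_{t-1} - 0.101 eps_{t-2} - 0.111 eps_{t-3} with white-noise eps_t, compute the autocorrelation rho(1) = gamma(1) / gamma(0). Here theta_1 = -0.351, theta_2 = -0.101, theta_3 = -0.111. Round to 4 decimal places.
\rho(1) = -0.2656

For an MA(q) process with theta_0 = 1, the autocovariance is
  gamma(k) = sigma^2 * sum_{i=0..q-k} theta_i * theta_{i+k},
and rho(k) = gamma(k) / gamma(0). Sigma^2 cancels.
  numerator   = (1)*(-0.351) + (-0.351)*(-0.101) + (-0.101)*(-0.111) = -0.304338.
  denominator = (1)^2 + (-0.351)^2 + (-0.101)^2 + (-0.111)^2 = 1.145723.
  rho(1) = -0.304338 / 1.145723 = -0.2656.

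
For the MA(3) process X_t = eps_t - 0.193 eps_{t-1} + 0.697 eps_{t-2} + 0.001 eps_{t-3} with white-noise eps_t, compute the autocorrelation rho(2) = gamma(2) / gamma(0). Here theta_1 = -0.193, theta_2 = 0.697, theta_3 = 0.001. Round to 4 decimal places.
\rho(2) = 0.4575

For an MA(q) process with theta_0 = 1, the autocovariance is
  gamma(k) = sigma^2 * sum_{i=0..q-k} theta_i * theta_{i+k},
and rho(k) = gamma(k) / gamma(0). Sigma^2 cancels.
  numerator   = (1)*(0.697) + (-0.193)*(0.001) = 0.696807.
  denominator = (1)^2 + (-0.193)^2 + (0.697)^2 + (0.001)^2 = 1.523059.
  rho(2) = 0.696807 / 1.523059 = 0.4575.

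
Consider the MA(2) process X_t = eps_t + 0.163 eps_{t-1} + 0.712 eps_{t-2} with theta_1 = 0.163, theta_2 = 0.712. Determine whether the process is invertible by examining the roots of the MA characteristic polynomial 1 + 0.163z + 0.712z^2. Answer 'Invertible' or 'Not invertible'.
\text{Invertible}

The MA(q) characteristic polynomial is P(z) = 1 + 0.163z + 0.712z^2.
Invertibility requires all roots to lie outside the unit circle, i.e. |z| > 1 for every root.
Set 1 + (0.163) z + (0.712) z^2 = 0, i.e. a z^2 + b z + c = 0 with a = 0.712, b = 0.163, c = 1.
Discriminant D = b^2 - 4ac = (0.163)^2 - 4*(0.712)*1 = 0.026569 - (2.848) = -2.821431.
D < 0, so the roots are the complex-conjugate pair z = (-b +/- i sqrt(-D)) / (2a) = -0.1145 +/- 1.1796i.
For a conjugate pair |z|^2 = z * conj(z) = (product of roots) = c/a = 1/(0.712) = 1.404494, so |z| = sqrt(1.404494) = 1.1851 for both roots.
Moduli of all roots: 1.1851, 1.1851.
All moduli strictly greater than 1? Yes.
Verdict: Invertible.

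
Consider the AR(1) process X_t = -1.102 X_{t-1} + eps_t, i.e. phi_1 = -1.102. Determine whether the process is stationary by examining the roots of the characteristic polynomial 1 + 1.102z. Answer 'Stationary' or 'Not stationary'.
\text{Not stationary}

The AR(p) characteristic polynomial is P(z) = 1 + 1.102z.
Stationarity requires all roots to lie outside the unit circle, i.e. |z| > 1 for every root.
This is linear in z: 1 + (1.102) z = 0  =>  z = -1/(1.102) = -0.907441,  |z| = 0.907441.
Moduli of all roots: 0.9074.
All moduli strictly greater than 1? No.
Verdict: Not stationary.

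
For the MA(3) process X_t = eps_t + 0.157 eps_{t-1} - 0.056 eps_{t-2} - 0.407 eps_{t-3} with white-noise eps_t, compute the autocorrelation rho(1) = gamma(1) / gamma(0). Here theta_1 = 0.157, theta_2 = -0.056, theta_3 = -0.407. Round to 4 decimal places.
\rho(1) = 0.1433

For an MA(q) process with theta_0 = 1, the autocovariance is
  gamma(k) = sigma^2 * sum_{i=0..q-k} theta_i * theta_{i+k},
and rho(k) = gamma(k) / gamma(0). Sigma^2 cancels.
  numerator   = (1)*(0.157) + (0.157)*(-0.056) + (-0.056)*(-0.407) = 0.171.
  denominator = (1)^2 + (0.157)^2 + (-0.056)^2 + (-0.407)^2 = 1.193434.
  rho(1) = 0.171 / 1.193434 = 0.1433.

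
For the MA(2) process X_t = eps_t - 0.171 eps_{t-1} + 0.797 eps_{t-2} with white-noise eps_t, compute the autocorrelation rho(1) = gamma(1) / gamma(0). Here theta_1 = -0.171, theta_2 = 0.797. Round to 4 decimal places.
\rho(1) = -0.1846

For an MA(q) process with theta_0 = 1, the autocovariance is
  gamma(k) = sigma^2 * sum_{i=0..q-k} theta_i * theta_{i+k},
and rho(k) = gamma(k) / gamma(0). Sigma^2 cancels.
  numerator   = (1)*(-0.171) + (-0.171)*(0.797) = -0.307287.
  denominator = (1)^2 + (-0.171)^2 + (0.797)^2 = 1.66445.
  rho(1) = -0.307287 / 1.66445 = -0.1846.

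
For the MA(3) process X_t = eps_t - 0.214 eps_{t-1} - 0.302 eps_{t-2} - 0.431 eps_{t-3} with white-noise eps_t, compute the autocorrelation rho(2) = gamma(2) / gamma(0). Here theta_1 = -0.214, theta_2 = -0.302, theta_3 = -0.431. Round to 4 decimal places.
\rho(2) = -0.1586

For an MA(q) process with theta_0 = 1, the autocovariance is
  gamma(k) = sigma^2 * sum_{i=0..q-k} theta_i * theta_{i+k},
and rho(k) = gamma(k) / gamma(0). Sigma^2 cancels.
  numerator   = (1)*(-0.302) + (-0.214)*(-0.431) = -0.209766.
  denominator = (1)^2 + (-0.214)^2 + (-0.302)^2 + (-0.431)^2 = 1.322761.
  rho(2) = -0.209766 / 1.322761 = -0.1586.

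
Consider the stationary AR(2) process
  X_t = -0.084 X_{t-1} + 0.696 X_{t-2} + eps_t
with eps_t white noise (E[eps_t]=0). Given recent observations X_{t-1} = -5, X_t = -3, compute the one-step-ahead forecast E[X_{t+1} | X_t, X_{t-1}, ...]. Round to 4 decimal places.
E[X_{t+1} \mid \mathcal F_t] = -3.2280

For an AR(p) model X_t = c + sum_i phi_i X_{t-i} + eps_t, the
one-step-ahead conditional mean is
  E[X_{t+1} | X_t, ...] = c + sum_i phi_i X_{t+1-i}.
Substitute known values:
  E[X_{t+1} | ...] = (-0.084) * (-3) + (0.696) * (-5)
                   = -3.2280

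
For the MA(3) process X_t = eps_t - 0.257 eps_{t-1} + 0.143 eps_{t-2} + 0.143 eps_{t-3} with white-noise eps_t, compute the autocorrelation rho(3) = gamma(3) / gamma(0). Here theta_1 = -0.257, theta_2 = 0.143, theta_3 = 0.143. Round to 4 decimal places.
\rho(3) = 0.1292

For an MA(q) process with theta_0 = 1, the autocovariance is
  gamma(k) = sigma^2 * sum_{i=0..q-k} theta_i * theta_{i+k},
and rho(k) = gamma(k) / gamma(0). Sigma^2 cancels.
  numerator   = (1)*(0.143) = 0.143.
  denominator = (1)^2 + (-0.257)^2 + (0.143)^2 + (0.143)^2 = 1.106947.
  rho(3) = 0.143 / 1.106947 = 0.1292.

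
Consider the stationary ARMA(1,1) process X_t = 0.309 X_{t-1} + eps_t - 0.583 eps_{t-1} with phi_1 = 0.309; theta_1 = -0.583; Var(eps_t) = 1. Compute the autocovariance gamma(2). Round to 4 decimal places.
\gamma(2) = -0.0767

Multiply the model equation by X_{t-k} and take expectations. With theta_0 = psi_0 = 1 and psi_j the MA(infinity) weights, this gives
  gamma(k) - sum_i phi_i gamma(k-i) = c_k,
  c_k = sigma^2 * sum_{j=k..q} theta_j psi_{j-k}   (c_k = 0 for k > q),
using gamma(-m) = gamma(m).
psi-weights needed (psi_j = theta_j + sum_i phi_i psi_{j-i}):
  psi_1 = theta_1 + phi_1 = -0.583 + (0.309) = -0.274
Right-hand sides:
  c_0 = sigma^2 (1 + theta_1 psi_1) = 1 * (1 + (-0.583)(-0.274)) = 1 * 1.159742 = 1.159742
  c_1 = sigma^2 theta_1 = 1 * (-0.583) = -0.583
  c_2 = 0
Equations for k = 0 and k = 1 (AR order 1):
  gamma(0) = phi_1 gamma(1) + c_0
  gamma(1) = phi_1 gamma(0) + c_1
Substituting the second into the first: gamma(0) (1 - phi_1^2) = c_0 + phi_1 c_1, so
  gamma(0) = (c_0 + phi_1 c_1) / (1 - phi_1^2) = (1.159742 + (0.309)(-0.583)) / (1 - (0.309)^2) = 0.979595 / 0.904519 = 1.083001.
  gamma(1) = phi_1 gamma(0) + c_1 = (0.309)(1.083001) + (-0.583) = -0.248353.
For k = 2 (> q): gamma(2) = phi_1 gamma(1) = (0.309)(-0.248353) = -0.076741.
Therefore gamma(2) = -0.0767 (to 4 decimal places).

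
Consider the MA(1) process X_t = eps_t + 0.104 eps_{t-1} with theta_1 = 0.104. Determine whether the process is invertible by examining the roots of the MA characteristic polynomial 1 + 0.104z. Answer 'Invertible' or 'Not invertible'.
\text{Invertible}

The MA(q) characteristic polynomial is P(z) = 1 + 0.104z.
Invertibility requires all roots to lie outside the unit circle, i.e. |z| > 1 for every root.
This is linear in z: 1 + (0.104) z = 0  =>  z = -1/(0.104) = -9.615385,  |z| = 9.615385.
Moduli of all roots: 9.6154.
All moduli strictly greater than 1? Yes.
Verdict: Invertible.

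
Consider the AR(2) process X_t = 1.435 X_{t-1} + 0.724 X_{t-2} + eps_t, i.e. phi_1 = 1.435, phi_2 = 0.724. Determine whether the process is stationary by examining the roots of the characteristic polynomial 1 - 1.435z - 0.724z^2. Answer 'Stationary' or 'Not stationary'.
\text{Not stationary}

The AR(p) characteristic polynomial is P(z) = 1 - 1.435z - 0.724z^2.
Stationarity requires all roots to lie outside the unit circle, i.e. |z| > 1 for every root.
Set 1 + (-1.435) z + (-0.724) z^2 = 0, i.e. a z^2 + b z + c = 0 with a = -0.724, b = -1.435, c = 1.
Discriminant D = b^2 - 4ac = (-1.435)^2 - 4*(-0.724)*1 = 2.059225 - (-2.896) = 4.955225.
D >= 0, so the roots are real: z = (-b +/- sqrt(D)) / (2a) = (1.435 +/- 2.226033) / (-1.448).
  z_1 = (1.435 + 2.226033) / (-1.448) = -2.5283,   |z_1| = 2.5283.
  z_2 = (1.435 - 2.226033) / (-1.448) = 0.5463,   |z_2| = 0.5463.
Moduli of all roots: 2.5283, 0.5463.
All moduli strictly greater than 1? No.
Verdict: Not stationary.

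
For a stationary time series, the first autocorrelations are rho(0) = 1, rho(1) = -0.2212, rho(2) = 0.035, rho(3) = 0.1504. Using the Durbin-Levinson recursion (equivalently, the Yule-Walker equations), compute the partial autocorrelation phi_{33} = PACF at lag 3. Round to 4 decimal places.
\phi_{33} = 0.1630

The PACF at lag k is phi_{kk}, the last component of the solution
to the Yule-Walker system G_k phi = r_k where
  (G_k)_{ij} = rho(|i - j|), (r_k)_i = rho(i), i,j = 1..k.
Equivalently, Durbin-Levinson gives phi_{kk} iteratively:
  phi_{11} = rho(1)
  phi_{kk} = [rho(k) - sum_{j=1..k-1} phi_{k-1,j} rho(k-j)]
            / [1 - sum_{j=1..k-1} phi_{k-1,j} rho(j)],
  phi_{k,j} = phi_{k-1,j} - phi_{kk} phi_{k-1,k-j},  j = 1..k-1.
Step k = 1:
  phi_11 = rho(1) = -0.2212.
Step k = 2:
  phi_22 = [rho(2) - phi_11 rho(1)] / [1 - phi_11 rho(1)] = [0.035 - (-0.2212)(-0.2212)] / [1 - (-0.2212)(-0.2212)]
         = -0.01392944 / 0.95107056 = -0.014646.
  Update: phi_21 = phi_11 - phi_22 phi_11 = -0.2212 - (-0.014646)(-0.2212) = -0.22444.
Step k = 3:
  phi_33 = [rho(3) - phi_21 rho(2) - phi_22 rho(1)] / [1 - phi_21 rho(1) - phi_22 rho(2)]
    numerator   = 0.1504 - (-0.22444)(0.035) - (-0.014646)(-0.2212) = 0.15501568
    denominator = 1 - (-0.22444)(-0.2212) - (-0.014646)(0.035) = 0.95086655
  phi_33 = 0.15501568 / 0.95086655 = 0.163.
Therefore phi_{33} = 0.1630.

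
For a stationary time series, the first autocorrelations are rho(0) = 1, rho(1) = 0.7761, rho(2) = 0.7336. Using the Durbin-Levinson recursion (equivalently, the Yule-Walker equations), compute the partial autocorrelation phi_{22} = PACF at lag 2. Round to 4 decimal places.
\phi_{22} = 0.3301

The PACF at lag k is phi_{kk}, the last component of the solution
to the Yule-Walker system G_k phi = r_k where
  (G_k)_{ij} = rho(|i - j|), (r_k)_i = rho(i), i,j = 1..k.
Equivalently, Durbin-Levinson gives phi_{kk} iteratively:
  phi_{11} = rho(1)
  phi_{kk} = [rho(k) - sum_{j=1..k-1} phi_{k-1,j} rho(k-j)]
            / [1 - sum_{j=1..k-1} phi_{k-1,j} rho(j)],
  phi_{k,j} = phi_{k-1,j} - phi_{kk} phi_{k-1,k-j},  j = 1..k-1.
Step k = 1:
  phi_11 = rho(1) = 0.7761.
Step k = 2:
  phi_22 = [rho(2) - phi_11 rho(1)] / [1 - phi_11 rho(1)] = [0.7336 - (0.7761)(0.7761)] / [1 - (0.7761)(0.7761)]
         = 0.13126879 / 0.39766879 = 0.3301.
Therefore phi_{22} = 0.3301.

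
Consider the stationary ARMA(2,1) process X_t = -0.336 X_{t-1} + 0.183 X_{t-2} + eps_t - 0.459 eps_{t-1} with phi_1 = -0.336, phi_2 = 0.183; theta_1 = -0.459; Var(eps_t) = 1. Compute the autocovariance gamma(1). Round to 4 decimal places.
\gamma(1) = -1.3752

Multiply the model equation by X_{t-k} and take expectations. With theta_0 = psi_0 = 1 and psi_j the MA(infinity) weights, this gives
  gamma(k) - sum_i phi_i gamma(k-i) = c_k,
  c_k = sigma^2 * sum_{j=k..q} theta_j psi_{j-k}   (c_k = 0 for k > q),
using gamma(-m) = gamma(m).
psi-weights needed (psi_j = theta_j + sum_i phi_i psi_{j-i}):
  psi_1 = theta_1 + phi_1 = -0.459 + (-0.336) = -0.795
Right-hand sides:
  c_0 = sigma^2 (1 + theta_1 psi_1) = 1 * (1 + (-0.459)(-0.795)) = 1 * 1.364905 = 1.364905
  c_1 = sigma^2 theta_1 = 1 * (-0.459) = -0.459
  c_2 = 0
Equations for k = 0, 1, 2 (AR order 2, c_2 = 0):
  (E0) gamma(0) = phi_1 gamma(1) + phi_2 gamma(2) + c_0
  (E1) gamma(1) = phi_1 gamma(0) + phi_2 gamma(1) + c_1
  (E2) gamma(2) = phi_1 gamma(1) + phi_2 gamma(0)
From (E1): gamma(1) = A gamma(0) + B with
  A = phi_1 / (1 - phi_2) = -0.336 / 0.817 = -0.411261,   B = c_1 / (1 - phi_2) = -0.459 / 0.817 = -0.561812.
Insert (E2) into (E0): gamma(0) (1 - phi_2^2) = phi_1 (1 + phi_2) gamma(1) + c_0.
  phi_1 (1 + phi_2) = (-0.336)(1.183) = -0.397488,   1 - phi_2^2 = 0.966511.
Replace gamma(1) by A gamma(0) + B and collect gamma(0):
  gamma(0) [0.966511 - (-0.397488)(-0.411261)] = (-0.397488)(-0.561812) + 1.364905
  gamma(0) * 0.80304 = 1.588218
  gamma(0) = 1.588218 / 0.80304 = 1.977758.
  gamma(1) = A gamma(0) + B = (-0.411261)(1.977758) + (-0.561812) = -1.375186.
Therefore gamma(1) = -1.3752 (to 4 decimal places).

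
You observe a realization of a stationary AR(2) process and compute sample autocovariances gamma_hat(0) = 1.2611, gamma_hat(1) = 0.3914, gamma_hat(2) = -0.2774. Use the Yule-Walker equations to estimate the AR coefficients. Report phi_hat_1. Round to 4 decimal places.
\hat\phi_{1} = 0.4190

The Yule-Walker equations for an AR(p) process read, in matrix form,
  Gamma_p phi = r_p,   with   (Gamma_p)_{ij} = gamma(|i - j|),
                       (r_p)_i = gamma(i),   i,j = 1..p.
Substitute the sample gammas (Toeplitz matrix and right-hand side of size 2):
  Gamma_p = [[1.2611, 0.3914], [0.3914, 1.2611]]
  r_p     = [0.3914, -0.2774]
Written out:
  1.2611 phi_1 + 0.3914 phi_2 = 0.3914
  0.3914 phi_1 + 1.2611 phi_2 = -0.2774
Solve by Cramer's rule:
  det = gamma(0)^2 - gamma(1)^2 = (1.2611)^2 - (0.3914)^2 = 1.59037321 - 0.15319396 = 1.43717925
  phi_hat_1 = [gamma(1) gamma(0) - gamma(1) gamma(2)] / det = [(0.3914)(1.2611) - (0.3914)(-0.2774)] / 1.43717925 = 0.6021689 / 1.43717925 = 0.419
  phi_hat_2 = [gamma(0) gamma(2) - gamma(1)^2] / det = [(1.2611)(-0.2774) - (0.3914)^2] / 1.43717925 = -0.5030231 / 1.43717925 = -0.35
So phi_hat = [0.4190, -0.3500].
Therefore phi_hat_1 = 0.4190.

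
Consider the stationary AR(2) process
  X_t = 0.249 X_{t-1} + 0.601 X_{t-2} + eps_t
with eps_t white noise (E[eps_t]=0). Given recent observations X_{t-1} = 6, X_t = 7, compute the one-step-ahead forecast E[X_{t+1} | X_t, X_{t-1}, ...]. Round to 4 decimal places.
E[X_{t+1} \mid \mathcal F_t] = 5.3490

For an AR(p) model X_t = c + sum_i phi_i X_{t-i} + eps_t, the
one-step-ahead conditional mean is
  E[X_{t+1} | X_t, ...] = c + sum_i phi_i X_{t+1-i}.
Substitute known values:
  E[X_{t+1} | ...] = (0.249) * (7) + (0.601) * (6)
                   = 5.3490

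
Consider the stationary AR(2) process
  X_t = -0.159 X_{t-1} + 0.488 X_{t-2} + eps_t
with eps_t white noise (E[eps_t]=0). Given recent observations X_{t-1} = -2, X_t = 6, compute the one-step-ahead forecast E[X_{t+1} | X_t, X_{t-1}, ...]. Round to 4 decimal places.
E[X_{t+1} \mid \mathcal F_t] = -1.9300

For an AR(p) model X_t = c + sum_i phi_i X_{t-i} + eps_t, the
one-step-ahead conditional mean is
  E[X_{t+1} | X_t, ...] = c + sum_i phi_i X_{t+1-i}.
Substitute known values:
  E[X_{t+1} | ...] = (-0.159) * (6) + (0.488) * (-2)
                   = -1.9300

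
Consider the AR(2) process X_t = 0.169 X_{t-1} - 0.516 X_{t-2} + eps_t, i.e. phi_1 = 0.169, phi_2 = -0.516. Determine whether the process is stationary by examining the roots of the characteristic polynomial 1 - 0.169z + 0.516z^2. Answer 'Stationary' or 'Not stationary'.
\text{Stationary}

The AR(p) characteristic polynomial is P(z) = 1 - 0.169z + 0.516z^2.
Stationarity requires all roots to lie outside the unit circle, i.e. |z| > 1 for every root.
Set 1 + (-0.169) z + (0.516) z^2 = 0, i.e. a z^2 + b z + c = 0 with a = 0.516, b = -0.169, c = 1.
Discriminant D = b^2 - 4ac = (-0.169)^2 - 4*(0.516)*1 = 0.028561 - (2.064) = -2.035439.
D < 0, so the roots are the complex-conjugate pair z = (-b +/- i sqrt(-D)) / (2a) = 0.1638 +/- 1.3824i.
For a conjugate pair |z|^2 = z * conj(z) = (product of roots) = c/a = 1/(0.516) = 1.937984, so |z| = sqrt(1.937984) = 1.3921 for both roots.
Moduli of all roots: 1.3921, 1.3921.
All moduli strictly greater than 1? Yes.
Verdict: Stationary.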